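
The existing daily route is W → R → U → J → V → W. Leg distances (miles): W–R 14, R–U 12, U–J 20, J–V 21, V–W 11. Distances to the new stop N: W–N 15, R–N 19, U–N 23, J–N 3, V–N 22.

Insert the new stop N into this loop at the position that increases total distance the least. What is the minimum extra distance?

+4 miles — insert N between J and V.

Insertion cost between consecutive stops i–j is d(i,N) + d(N,j) − d(i,j):
  between W and R: 15 + 19 − 14 = 20
  between R and U: 19 + 23 − 12 = 30
  between U and J: 23 + 3 − 20 = 6
  between J and V: 3 + 22 − 21 = 4
  between V and W: 22 + 15 − 11 = 26
Cheapest insertion is between J and V, adding 4.
New total = 78 + 4 = 82.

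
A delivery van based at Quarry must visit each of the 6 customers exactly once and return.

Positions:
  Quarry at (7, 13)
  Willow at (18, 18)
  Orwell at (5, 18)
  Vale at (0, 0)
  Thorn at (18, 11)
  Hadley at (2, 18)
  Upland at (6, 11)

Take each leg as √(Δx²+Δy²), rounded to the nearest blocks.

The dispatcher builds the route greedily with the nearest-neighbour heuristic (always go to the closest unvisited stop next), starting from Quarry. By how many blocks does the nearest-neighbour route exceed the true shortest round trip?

Quarry: Upland=2, Orwell=5, Hadley=7, Thorn=11, Willow=12, Vale=15 ⇒ Upland
Upland: Orwell=7, Hadley=8, Thorn=12, Vale=13, Willow=14 ⇒ Orwell
Orwell: Hadley=3, Willow=13, Thorn=15, Vale=19 ⇒ Hadley
Hadley: Willow=16, Thorn=17, Vale=18 ⇒ Willow
Willow: Thorn=7, Vale=25 ⇒ Thorn
Thorn: Vale=21 ⇒ Vale
NN route Quarry → Upland → Orwell → Hadley → Willow → Thorn → Vale → Quarry costs 71.
Optimal: Quarry → Hadley → Orwell → Willow → Thorn → Vale → Upland → Quarry costs 66 (by enumerating all 360 distinct tours).
Excess = 71 − 66 = 5.

The nearest-neighbour route is 5 blocks longer than optimal.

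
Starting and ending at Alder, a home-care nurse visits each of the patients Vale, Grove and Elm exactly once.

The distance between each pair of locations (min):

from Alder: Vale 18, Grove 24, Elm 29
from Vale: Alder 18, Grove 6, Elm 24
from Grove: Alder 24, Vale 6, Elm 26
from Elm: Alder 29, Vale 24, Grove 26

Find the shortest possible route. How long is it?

Shortest round trip = 79 min.

Alder - Vale - Grove - Elm - Alder: 18+6+26+29 = 79
Alder - Vale - Elm - Grove - Alder: 18+24+26+24 = 92
Alder - Grove - Vale - Elm - Alder: 24+6+24+29 = 83
The minimum is 79.
One optimal route: Alder → Vale → Grove → Elm → Alder (or its reverse).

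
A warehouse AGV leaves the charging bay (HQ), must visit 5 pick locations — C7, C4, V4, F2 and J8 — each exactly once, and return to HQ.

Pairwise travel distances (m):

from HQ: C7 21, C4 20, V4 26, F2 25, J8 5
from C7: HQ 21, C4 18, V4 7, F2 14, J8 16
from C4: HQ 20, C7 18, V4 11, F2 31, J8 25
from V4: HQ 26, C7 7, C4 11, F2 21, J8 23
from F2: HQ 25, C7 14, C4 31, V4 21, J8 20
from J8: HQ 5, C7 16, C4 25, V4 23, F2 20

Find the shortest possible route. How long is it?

There are 60 distinct closed tours to check (reversals are equivalent).
HQ - C7 - C4 - V4 - F2 - J8 - HQ: 21+18+11+21+20+5 = 96
HQ - C7 - C4 - V4 - J8 - F2 - HQ: 21+18+11+23+20+25 = 118
HQ - C7 - C4 - F2 - V4 - J8 - HQ: 21+18+31+21+23+5 = 119
HQ - C7 - C4 - F2 - J8 - V4 - HQ: 21+18+31+20+23+26 = 139
HQ - C7 - C4 - J8 - V4 - F2 - HQ: 21+18+25+23+21+25 = 133
HQ - C7 - C4 - J8 - F2 - V4 - HQ: 21+18+25+20+21+26 = 131
HQ - C7 - V4 - C4 - F2 - J8 - HQ: 21+7+11+31+20+5 = 95
HQ - C7 - V4 - C4 - J8 - F2 - HQ: 21+7+11+25+20+25 = 109
HQ - C7 - V4 - F2 - C4 - J8 - HQ: 21+7+21+31+25+5 = 110
HQ - C7 - V4 - F2 - J8 - C4 - HQ: 21+7+21+20+25+20 = 114
HQ - C7 - V4 - J8 - C4 - F2 - HQ: 21+7+23+25+31+25 = 132
HQ - C7 - V4 - J8 - F2 - C4 - HQ: 21+7+23+20+31+20 = 122
HQ - C7 - F2 - C4 - V4 - J8 - HQ: 21+14+31+11+23+5 = 105
HQ - C7 - F2 - C4 - J8 - V4 - HQ: 21+14+31+25+23+26 = 140
… (46 more)
HQ - C4 - V4 - C7 - F2 - J8 - HQ: 20+11+7+14+20+5 = 77  ← best
The minimum is 77.
One optimal route: HQ → C4 → V4 → C7 → F2 → J8 → HQ (or its reverse).

Shortest round trip = 77 m.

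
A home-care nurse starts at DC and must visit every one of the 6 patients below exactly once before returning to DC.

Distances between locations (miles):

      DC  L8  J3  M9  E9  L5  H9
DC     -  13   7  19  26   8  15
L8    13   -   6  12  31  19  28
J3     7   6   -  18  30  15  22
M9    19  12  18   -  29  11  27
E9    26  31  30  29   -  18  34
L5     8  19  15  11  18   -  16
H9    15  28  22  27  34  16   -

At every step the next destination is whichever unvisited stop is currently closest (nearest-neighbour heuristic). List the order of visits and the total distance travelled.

From DC: distances to unvisited — J3=7, L5=8, L8=13, H9=15, M9=19, E9=26. Nearest is J3 (7).
From J3: distances to unvisited — L8=6, L5=15, M9=18, H9=22, E9=30. Nearest is L8 (6).
From L8: distances to unvisited — M9=12, L5=19, H9=28, E9=31. Nearest is M9 (12).
From M9: distances to unvisited — L5=11, H9=27, E9=29. Nearest is L5 (11).
From L5: distances to unvisited — H9=16, E9=18. Nearest is H9 (16).
From H9: distances to unvisited — E9=34. Nearest is E9 (34).
Return E9→DC: 26.
Total = 7 + 6 + 12 + 11 + 16 + 34 + 26 = 112.

Nearest-neighbour total = 112 miles; route DC → J3 → L8 → M9 → L5 → H9 → E9 → DC.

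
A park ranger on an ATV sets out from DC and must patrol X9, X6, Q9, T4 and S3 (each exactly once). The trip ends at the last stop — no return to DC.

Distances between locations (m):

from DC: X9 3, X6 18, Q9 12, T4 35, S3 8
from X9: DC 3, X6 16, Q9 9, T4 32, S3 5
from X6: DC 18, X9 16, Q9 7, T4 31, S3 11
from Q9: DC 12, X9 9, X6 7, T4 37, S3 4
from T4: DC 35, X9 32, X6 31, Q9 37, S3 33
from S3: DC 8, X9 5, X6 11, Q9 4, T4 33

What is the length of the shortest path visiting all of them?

There are 5! = 120 possible orderings.
DC - X9 - X6 - Q9 - T4 - S3: 3+16+7+37+33 = 96
DC - X9 - X6 - Q9 - S3 - T4: 3+16+7+4+33 = 63
DC - X9 - X6 - T4 - Q9 - S3: 3+16+31+37+4 = 91
DC - X9 - X6 - T4 - S3 - Q9: 3+16+31+33+4 = 87
DC - X9 - X6 - S3 - Q9 - T4: 3+16+11+4+37 = 71
DC - X9 - X6 - S3 - T4 - Q9: 3+16+11+33+37 = 100
DC - X9 - Q9 - X6 - T4 - S3: 3+9+7+31+33 = 83
DC - X9 - Q9 - X6 - S3 - T4: 3+9+7+11+33 = 63
DC - X9 - Q9 - T4 - X6 - S3: 3+9+37+31+11 = 91
DC - X9 - Q9 - T4 - S3 - X6: 3+9+37+33+11 = 93
DC - X9 - Q9 - S3 - X6 - T4: 3+9+4+11+31 = 58
DC - X9 - Q9 - S3 - T4 - X6: 3+9+4+33+31 = 80
DC - X9 - T4 - X6 - Q9 - S3: 3+32+31+7+4 = 77
DC - X9 - T4 - X6 - S3 - Q9: 3+32+31+11+4 = 81
… (106 more)
DC - X9 - S3 - Q9 - X6 - T4: 3+5+4+7+31 = 50  ← best
The minimum is 50.
One shortest path: DC → X9 → S3 → Q9 → X6 → T4.

Shortest open route: 50 m.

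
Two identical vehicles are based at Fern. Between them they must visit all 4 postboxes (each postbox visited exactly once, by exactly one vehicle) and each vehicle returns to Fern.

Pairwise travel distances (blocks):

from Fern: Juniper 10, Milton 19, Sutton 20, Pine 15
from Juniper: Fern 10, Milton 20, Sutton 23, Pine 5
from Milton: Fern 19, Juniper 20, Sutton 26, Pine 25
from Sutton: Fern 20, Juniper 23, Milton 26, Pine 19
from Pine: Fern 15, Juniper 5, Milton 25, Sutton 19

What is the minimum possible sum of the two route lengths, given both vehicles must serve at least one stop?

92 blocks — the smallest possible combined total.

Check every non-empty split of the stops between the two vehicles; for each half take its own optimal tour:
  {Juniper} + {Milton, Sutton, Pine}: 20 + 79 = 99
  {Milton} + {Juniper, Sutton, Pine}: 38 + 54 = 92
  {Juniper, Milton} + {Sutton, Pine}: 49 + 54 = 103
  {Sutton} + {Juniper, Milton, Pine}: 40 + 59 = 99
  {Juniper, Sutton} + {Milton, Pine}: 53 + 59 = 112
  {Milton, Sutton} + {Juniper, Pine}: 65 + 30 = 95
  … (7 splits in total)
Best: vehicle 1 Fern → Milton → Fern = 38; vehicle 2 Fern → Juniper → Pine → Sutton → Fern = 54; combined 92.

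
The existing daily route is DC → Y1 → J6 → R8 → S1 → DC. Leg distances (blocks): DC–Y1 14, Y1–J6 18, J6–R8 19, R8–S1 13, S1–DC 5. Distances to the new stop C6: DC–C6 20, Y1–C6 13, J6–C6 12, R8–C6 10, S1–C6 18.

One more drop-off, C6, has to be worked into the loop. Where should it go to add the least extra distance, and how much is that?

Insertion cost between consecutive stops i–j is d(i,C6) + d(C6,j) − d(i,j):
  between DC and Y1: 20 + 13 − 14 = 19
  between Y1 and J6: 13 + 12 − 18 = 7
  between J6 and R8: 12 + 10 − 19 = 3
  between R8 and S1: 10 + 18 − 13 = 15
  between S1 and DC: 18 + 20 − 5 = 33
Cheapest insertion is between J6 and R8, adding 3.
New total = 69 + 3 = 72.

+3 blocks — insert C6 between J6 and R8.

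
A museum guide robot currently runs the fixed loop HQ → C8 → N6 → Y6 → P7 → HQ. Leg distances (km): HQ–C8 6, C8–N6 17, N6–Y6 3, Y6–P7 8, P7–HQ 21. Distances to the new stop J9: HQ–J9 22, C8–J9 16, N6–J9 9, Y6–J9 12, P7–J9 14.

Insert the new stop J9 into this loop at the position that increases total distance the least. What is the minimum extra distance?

Insertion cost between consecutive stops i–j is d(i,J9) + d(J9,j) − d(i,j):
  between HQ and C8: 22 + 16 − 6 = 32
  between C8 and N6: 16 + 9 − 17 = 8
  between N6 and Y6: 9 + 12 − 3 = 18
  between Y6 and P7: 12 + 14 − 8 = 18
  between P7 and HQ: 14 + 22 − 21 = 15
Cheapest insertion is between C8 and N6, adding 8.
New total = 55 + 8 = 63.

+8 km — insert J9 between C8 and N6.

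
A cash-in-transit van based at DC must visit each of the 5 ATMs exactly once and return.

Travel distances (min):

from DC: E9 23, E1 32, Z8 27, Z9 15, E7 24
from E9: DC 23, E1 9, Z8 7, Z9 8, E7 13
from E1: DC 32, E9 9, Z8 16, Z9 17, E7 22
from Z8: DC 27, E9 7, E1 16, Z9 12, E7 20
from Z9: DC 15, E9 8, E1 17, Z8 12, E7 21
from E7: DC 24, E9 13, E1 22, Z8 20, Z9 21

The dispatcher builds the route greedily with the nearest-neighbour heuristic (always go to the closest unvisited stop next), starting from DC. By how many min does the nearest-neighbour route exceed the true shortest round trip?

3 min longer than the optimal tour.

From DC: Z9=15, E9=23, E7=24, Z8=27, E1=32 → choose Z9 (15).
From Z9: E9=8, Z8=12, E1=17, E7=21 → choose E9 (8).
From E9: Z8=7, E1=9, E7=13 → choose Z8 (7).
From Z8: E1=16, E7=20 → choose E1 (16).
From E1: E7=22 → choose E7 (22).
NN route DC → Z9 → E9 → Z8 → E1 → E7 → DC costs 92.
Optimal: DC → Z9 → Z8 → E9 → E1 → E7 → DC costs 89 (by enumerating all 60 distinct tours).
Excess = 92 − 89 = 3.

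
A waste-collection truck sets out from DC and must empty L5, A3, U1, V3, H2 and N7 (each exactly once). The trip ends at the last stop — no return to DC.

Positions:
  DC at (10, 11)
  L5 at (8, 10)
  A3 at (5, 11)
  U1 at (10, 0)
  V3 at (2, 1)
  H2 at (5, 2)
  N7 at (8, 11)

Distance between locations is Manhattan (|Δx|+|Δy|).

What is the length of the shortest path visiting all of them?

There are 6! = 720 possible orderings.
DC → L5 → A3 → U1 → V3 → H2 → N7: 3+4+16+9+4+12 = 48
DC → L5 → A3 → U1 → V3 → N7 → H2: 3+4+16+9+16+12 = 60
DC → L5 → A3 → U1 → H2 → V3 → N7: 3+4+16+7+4+16 = 50
DC → L5 → A3 → U1 → H2 → N7 → V3: 3+4+16+7+12+16 = 58
DC → L5 → A3 → U1 → N7 → V3 → H2: 3+4+16+13+16+4 = 56
DC → L5 → A3 → U1 → N7 → H2 → V3: 3+4+16+13+12+4 = 52
DC → L5 → A3 → V3 → U1 → H2 → N7: 3+4+13+9+7+12 = 48
DC → L5 → A3 → V3 → U1 → N7 → H2: 3+4+13+9+13+12 = 54
… (712 more)
DC → L5 → N7 → A3 → H2 → V3 → U1: 3+1+3+9+4+9 = 29  ← best
The minimum is 29.
One shortest path: DC → L5 → N7 → A3 → H2 → V3 → U1.

Minimum one-way distance = 29.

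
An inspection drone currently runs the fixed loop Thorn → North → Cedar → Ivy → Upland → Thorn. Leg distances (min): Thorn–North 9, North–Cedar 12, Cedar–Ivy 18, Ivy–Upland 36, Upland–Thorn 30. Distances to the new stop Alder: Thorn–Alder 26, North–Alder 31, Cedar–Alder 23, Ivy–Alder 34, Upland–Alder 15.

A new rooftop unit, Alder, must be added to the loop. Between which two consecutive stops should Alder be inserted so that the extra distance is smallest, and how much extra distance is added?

Insertion cost between consecutive stops i–j is d(i,Alder) + d(Alder,j) − d(i,j):
  between Thorn and North: 26 + 31 − 9 = 48
  between North and Cedar: 31 + 23 − 12 = 42
  between Cedar and Ivy: 23 + 34 − 18 = 39
  between Ivy and Upland: 34 + 15 − 36 = 13
  between Upland and Thorn: 15 + 26 − 30 = 11
Cheapest insertion is between Upland and Thorn, adding 11.
New total = 105 + 11 = 116.

+11 min — insert Alder between Upland and Thorn.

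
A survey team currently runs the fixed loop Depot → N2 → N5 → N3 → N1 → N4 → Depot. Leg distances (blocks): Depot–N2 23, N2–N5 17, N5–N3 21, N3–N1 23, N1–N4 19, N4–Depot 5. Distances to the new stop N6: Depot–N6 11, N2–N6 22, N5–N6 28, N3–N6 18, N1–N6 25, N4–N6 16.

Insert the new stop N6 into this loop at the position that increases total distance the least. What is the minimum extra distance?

+10 blocks — insert N6 between Depot and N2.

Insertion cost between consecutive stops i–j is d(i,N6) + d(N6,j) − d(i,j):
  between Depot and N2: 11 + 22 − 23 = 10
  between N2 and N5: 22 + 28 − 17 = 33
  between N5 and N3: 28 + 18 − 21 = 25
  between N3 and N1: 18 + 25 − 23 = 20
  between N1 and N4: 25 + 16 − 19 = 22
  between N4 and Depot: 16 + 11 − 5 = 22
Cheapest insertion is between Depot and N2, adding 10.
New total = 108 + 10 = 118.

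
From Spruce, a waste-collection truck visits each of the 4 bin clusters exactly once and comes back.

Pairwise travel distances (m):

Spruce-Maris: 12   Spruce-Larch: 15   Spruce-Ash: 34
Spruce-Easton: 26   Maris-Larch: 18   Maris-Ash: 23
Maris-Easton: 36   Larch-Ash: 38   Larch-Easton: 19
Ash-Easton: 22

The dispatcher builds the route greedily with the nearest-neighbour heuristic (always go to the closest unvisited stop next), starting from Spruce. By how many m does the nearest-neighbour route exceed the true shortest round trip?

14 m longer than the optimal tour.

Spruce: Maris=12, Larch=15, Easton=26, Ash=34 ⇒ Maris
Maris: Larch=18, Ash=23, Easton=36 ⇒ Larch
Larch: Easton=19, Ash=38 ⇒ Easton
Easton: Ash=22 ⇒ Ash
NN route Spruce → Maris → Larch → Easton → Ash → Spruce costs 105.
Optimal: Spruce → Maris → Ash → Easton → Larch → Spruce costs 91 (by enumerating all 12 distinct tours).
Excess = 105 − 91 = 14.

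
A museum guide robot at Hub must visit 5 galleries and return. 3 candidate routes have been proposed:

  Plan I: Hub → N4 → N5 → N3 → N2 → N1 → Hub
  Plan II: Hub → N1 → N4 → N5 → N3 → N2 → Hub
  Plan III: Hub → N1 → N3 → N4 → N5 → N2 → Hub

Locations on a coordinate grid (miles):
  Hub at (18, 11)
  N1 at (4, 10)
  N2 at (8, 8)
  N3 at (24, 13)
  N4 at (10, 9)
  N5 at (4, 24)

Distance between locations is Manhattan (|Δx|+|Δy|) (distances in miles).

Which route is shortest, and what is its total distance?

Plan I: 10 + 21 + 31 + 21 + 6 + 15 = 104
Plan II: 15 + 7 + 21 + 31 + 21 + 13 = 108
Plan III: 15 + 23 + 18 + 21 + 20 + 13 = 110

104 miles — Plan I is the shortest.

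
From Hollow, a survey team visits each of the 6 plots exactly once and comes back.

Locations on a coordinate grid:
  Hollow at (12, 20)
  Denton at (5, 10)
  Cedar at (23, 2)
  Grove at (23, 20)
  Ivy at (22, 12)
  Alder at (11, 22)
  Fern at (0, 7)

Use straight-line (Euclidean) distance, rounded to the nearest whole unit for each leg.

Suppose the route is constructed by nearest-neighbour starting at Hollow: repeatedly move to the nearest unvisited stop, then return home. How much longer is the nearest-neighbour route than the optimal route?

From Hollow: Alder=2, Grove=11, Denton=12, Ivy=13, Fern=18, Cedar=21 → choose Alder (2).
From Alder: Grove=12, Denton=13, Ivy=15, Fern=19, Cedar=23 → choose Grove (12).
From Grove: Ivy=8, Cedar=18, Denton=21, Fern=26 → choose Ivy (8).
From Ivy: Cedar=10, Denton=17, Fern=23 → choose Cedar (10).
From Cedar: Denton=20, Fern=24 → choose Denton (20).
From Denton: Fern=6 → choose Fern (6).
NN route Hollow → Alder → Grove → Ivy → Cedar → Denton → Fern → Hollow costs 76.
Optimal: Hollow → Denton → Fern → Cedar → Ivy → Grove → Alder → Hollow costs 74 (by enumerating all 360 distinct tours).
Excess = 76 − 74 = 2.

The nearest-neighbour route is 2 longer than optimal.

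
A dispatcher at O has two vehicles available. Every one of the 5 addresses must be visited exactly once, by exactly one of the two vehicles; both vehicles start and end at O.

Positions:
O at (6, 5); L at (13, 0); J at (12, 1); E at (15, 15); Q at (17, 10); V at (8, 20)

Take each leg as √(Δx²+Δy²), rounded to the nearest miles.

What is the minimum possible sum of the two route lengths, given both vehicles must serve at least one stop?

58 miles — the smallest possible combined total.

There are 2^4 − 1 = 15 ways to divide the 5 stops into two non-empty groups. For each, the best each vehicle can do is its own shortest tour through its group:
  {L} + {J, E, Q, V}: 18 + 46 = 64
  {J} + {L, E, Q, V}: 14 + 49 = 63
  {L, J} + {E, Q, V}: 17 + 41 = 58
  {E} + {L, J, Q, V}: 26 + 47 = 73
  {L, E} + {J, Q, V}: 37 + 45 = 82
  {J, E} + {L, Q, V}: 34 + 48 = 82
  … (15 splits in total)
Best: vehicle 1 O → L → J → O = 17; vehicle 2 O → Q → E → V → O = 41; combined 58.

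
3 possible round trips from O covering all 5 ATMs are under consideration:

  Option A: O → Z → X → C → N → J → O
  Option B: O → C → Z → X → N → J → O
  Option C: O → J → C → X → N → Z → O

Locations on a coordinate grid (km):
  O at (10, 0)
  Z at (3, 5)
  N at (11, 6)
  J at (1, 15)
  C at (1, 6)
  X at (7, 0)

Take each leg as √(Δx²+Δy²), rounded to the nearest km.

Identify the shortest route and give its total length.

Option A: 9 + 6 + 8 + 10 + 13 + 17 = 63
Option B: 11 + 2 + 6 + 7 + 13 + 17 = 56
Option C: 17 + 9 + 8 + 7 + 8 + 9 = 58

56 km — Option B is the shortest.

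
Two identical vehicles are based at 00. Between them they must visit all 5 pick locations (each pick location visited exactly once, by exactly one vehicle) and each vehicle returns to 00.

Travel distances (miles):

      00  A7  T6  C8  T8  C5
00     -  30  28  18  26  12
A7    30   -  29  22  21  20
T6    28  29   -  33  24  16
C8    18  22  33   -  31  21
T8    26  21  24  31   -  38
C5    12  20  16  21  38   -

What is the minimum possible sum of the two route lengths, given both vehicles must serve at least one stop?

There are 2^4 − 1 = 15 ways to divide the 5 stops into two non-empty groups. For each, the best each vehicle can do is its own shortest tour through its group:
  {A7} + {T6, C8, T8, C5}: 60 + 101 = 161
  {T6} + {A7, C8, T8, C5}: 56 + 102 = 158
  {A7, T6} + {C8, T8, C5}: 87 + 90 = 177
  {C8} + {A7, T6, T8, C5}: 36 + 103 = 139
  {A7, C8} + {T6, T8, C5}: 70 + 78 = 148
  {T6, C8} + {A7, T8, C5}: 79 + 79 = 158
  … (15 splits in total)
  {A7, T6, C8, T8} + {C5}: 113 + 24 = 137  ← best
Best: vehicle 1 00 → T6 → T8 → A7 → C8 → 00 = 113; vehicle 2 00 → C5 → 00 = 24; combined 137.

Minimum combined distance: 137 miles.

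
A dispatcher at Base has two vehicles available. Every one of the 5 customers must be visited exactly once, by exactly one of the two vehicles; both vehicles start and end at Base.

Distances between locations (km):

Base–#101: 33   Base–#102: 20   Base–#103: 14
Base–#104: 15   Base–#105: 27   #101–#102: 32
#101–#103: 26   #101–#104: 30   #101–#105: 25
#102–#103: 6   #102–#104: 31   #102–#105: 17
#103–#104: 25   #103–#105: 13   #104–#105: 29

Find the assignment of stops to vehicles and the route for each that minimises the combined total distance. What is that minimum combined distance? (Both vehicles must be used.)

125 km — the smallest possible combined total.

Check every non-empty split of the stops between the two vehicles; for each half take its own optimal tour:
  {#101} + {#102, #103, #104, #105}: 66 + 81 = 147
  {#102} + {#101, #103, #104, #105}: 40 + 97 = 137
  {#101, #102} + {#103, #104, #105}: 85 + 71 = 156
  {#103} + {#101, #102, #104, #105}: 28 + 107 = 135
  {#101, #103} + {#102, #104, #105}: 73 + 81 = 154
  {#102, #103} + {#101, #104, #105}: 40 + 97 = 137
  … (15 splits in total)
  {#104} + {#101, #102, #103, #105}: 30 + 95 = 125  ← best
Best: vehicle 1 Base → #104 → Base = 30; vehicle 2 Base → #101 → #105 → #102 → #103 → Base = 95; combined 125.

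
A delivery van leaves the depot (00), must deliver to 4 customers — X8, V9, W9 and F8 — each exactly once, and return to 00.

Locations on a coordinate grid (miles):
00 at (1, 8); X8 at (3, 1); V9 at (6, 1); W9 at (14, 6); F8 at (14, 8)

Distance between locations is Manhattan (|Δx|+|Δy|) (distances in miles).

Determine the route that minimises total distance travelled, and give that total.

Minimum total distance: 40 miles.

There are 12 distinct closed tours to check (reversals are equivalent).
00 → X8 → V9 → W9 → F8 → 00: 9+3+13+2+13 = 40
00 → X8 → V9 → F8 → W9 → 00: 9+3+15+2+15 = 44
00 → X8 → W9 → V9 → F8 → 00: 9+16+13+15+13 = 66
00 → X8 → W9 → F8 → V9 → 00: 9+16+2+15+12 = 54
00 → X8 → F8 → V9 → W9 → 00: 9+18+15+13+15 = 70
00 → X8 → F8 → W9 → V9 → 00: 9+18+2+13+12 = 54
00 → V9 → X8 → W9 → F8 → 00: 12+3+16+2+13 = 46
00 → V9 → X8 → F8 → W9 → 00: 12+3+18+2+15 = 50
00 → V9 → W9 → X8 → F8 → 00: 12+13+16+18+13 = 72
00 → V9 → F8 → X8 → W9 → 00: 12+15+18+16+15 = 76
00 → W9 → X8 → V9 → F8 → 00: 15+16+3+15+13 = 62
00 → W9 → V9 → X8 → F8 → 00: 15+13+3+18+13 = 62
The minimum is 40.
One optimal route: 00 → X8 → V9 → W9 → F8 → 00 (or its reverse).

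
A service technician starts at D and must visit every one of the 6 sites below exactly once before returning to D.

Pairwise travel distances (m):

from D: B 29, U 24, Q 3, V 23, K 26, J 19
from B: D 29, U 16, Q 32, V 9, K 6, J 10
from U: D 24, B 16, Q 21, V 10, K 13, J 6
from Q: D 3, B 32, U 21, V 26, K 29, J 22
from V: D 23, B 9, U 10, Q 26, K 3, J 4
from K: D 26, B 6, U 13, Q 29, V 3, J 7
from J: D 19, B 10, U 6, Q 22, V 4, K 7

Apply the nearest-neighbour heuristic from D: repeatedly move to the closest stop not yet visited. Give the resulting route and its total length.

At D the remaining stops are Q 3, J 19, V 23, U 24, K 26, B 29; go to Q.
At Q the remaining stops are U 21, J 22, V 26, K 29, B 32; go to U.
At U the remaining stops are J 6, V 10, K 13, B 16; go to J.
At J the remaining stops are V 4, K 7, B 10; go to V.
At V the remaining stops are K 3, B 9; go to K.
At K the remaining stops are B 6; go to B.
Return B→D: 29.
Total = 3 + 21 + 6 + 4 + 3 + 6 + 29 = 72.

72 m along D → Q → U → J → V → K → B → D.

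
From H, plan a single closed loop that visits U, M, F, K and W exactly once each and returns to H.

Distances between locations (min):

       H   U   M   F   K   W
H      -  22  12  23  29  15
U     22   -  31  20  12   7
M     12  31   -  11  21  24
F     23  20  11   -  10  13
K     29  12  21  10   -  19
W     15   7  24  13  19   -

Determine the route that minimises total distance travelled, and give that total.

67 min — the shortest possible round trip.

H-U-M-F-K-W-H: 22+31+11+10+19+15 = 108
H-U-M-F-W-K-H: 22+31+11+13+19+29 = 125
H-U-M-K-F-W-H: 22+31+21+10+13+15 = 112
H-U-M-K-W-F-H: 22+31+21+19+13+23 = 129
H-U-M-W-F-K-H: 22+31+24+13+10+29 = 129
H-U-M-W-K-F-H: 22+31+24+19+10+23 = 129
H-U-F-M-K-W-H: 22+20+11+21+19+15 = 108
H-U-F-M-W-K-H: 22+20+11+24+19+29 = 125
H-U-F-K-M-W-H: 22+20+10+21+24+15 = 112
H-U-F-K-W-M-H: 22+20+10+19+24+12 = 107
H-U-F-W-M-K-H: 22+20+13+24+21+29 = 129
H-U-F-W-K-M-H: 22+20+13+19+21+12 = 107
H-U-K-M-F-W-H: 22+12+21+11+13+15 = 94
H-U-K-M-W-F-H: 22+12+21+24+13+23 = 115
… (46 more)
H-M-F-K-U-W-H: 12+11+10+12+7+15 = 67  ← best
The minimum is 67.
One optimal route: H → M → F → K → U → W → H (or its reverse).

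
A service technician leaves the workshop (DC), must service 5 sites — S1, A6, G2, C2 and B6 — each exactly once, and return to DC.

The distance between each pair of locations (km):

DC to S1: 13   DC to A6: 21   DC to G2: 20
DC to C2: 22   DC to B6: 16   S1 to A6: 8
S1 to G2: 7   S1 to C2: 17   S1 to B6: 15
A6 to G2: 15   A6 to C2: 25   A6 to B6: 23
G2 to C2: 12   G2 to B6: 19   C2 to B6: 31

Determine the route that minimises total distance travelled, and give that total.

Shortest round trip = 88 km.

DC-S1-A6-G2-C2-B6-DC: 13+8+15+12+31+16 = 95
DC-S1-A6-G2-B6-C2-DC: 13+8+15+19+31+22 = 108
DC-S1-A6-C2-G2-B6-DC: 13+8+25+12+19+16 = 93
DC-S1-A6-C2-B6-G2-DC: 13+8+25+31+19+20 = 116
DC-S1-A6-B6-G2-C2-DC: 13+8+23+19+12+22 = 97
DC-S1-A6-B6-C2-G2-DC: 13+8+23+31+12+20 = 107
DC-S1-G2-A6-C2-B6-DC: 13+7+15+25+31+16 = 107
DC-S1-G2-A6-B6-C2-DC: 13+7+15+23+31+22 = 111
DC-S1-G2-C2-A6-B6-DC: 13+7+12+25+23+16 = 96
DC-S1-G2-C2-B6-A6-DC: 13+7+12+31+23+21 = 107
DC-S1-G2-B6-A6-C2-DC: 13+7+19+23+25+22 = 109
DC-S1-G2-B6-C2-A6-DC: 13+7+19+31+25+21 = 116
DC-S1-C2-A6-G2-B6-DC: 13+17+25+15+19+16 = 105
DC-S1-C2-A6-B6-G2-DC: 13+17+25+23+19+20 = 117
… (46 more)
DC-C2-G2-S1-A6-B6-DC: 22+12+7+8+23+16 = 88  ← best
The minimum is 88.
One optimal route: DC → C2 → G2 → S1 → A6 → B6 → DC (or its reverse).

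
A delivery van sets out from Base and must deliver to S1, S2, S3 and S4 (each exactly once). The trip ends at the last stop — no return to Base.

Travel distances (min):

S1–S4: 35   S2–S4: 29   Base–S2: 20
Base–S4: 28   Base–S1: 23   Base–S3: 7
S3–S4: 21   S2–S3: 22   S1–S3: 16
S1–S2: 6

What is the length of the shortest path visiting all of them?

Shortest open route: 58 min.

There are 4! = 24 possible orderings.
Base→S1→S2→S3→S4: 23+6+22+21 = 72
Base→S1→S2→S4→S3: 23+6+29+21 = 79
Base→S1→S3→S2→S4: 23+16+22+29 = 90
Base→S1→S3→S4→S2: 23+16+21+29 = 89
Base→S1→S4→S2→S3: 23+35+29+22 = 109
Base→S1→S4→S3→S2: 23+35+21+22 = 101
Base→S2→S1→S3→S4: 20+6+16+21 = 63
Base→S2→S1→S4→S3: 20+6+35+21 = 82
Base→S2→S3→S1→S4: 20+22+16+35 = 93
Base→S2→S3→S4→S1: 20+22+21+35 = 98
Base→S2→S4→S1→S3: 20+29+35+16 = 100
Base→S2→S4→S3→S1: 20+29+21+16 = 86
Base→S3→S1→S2→S4: 7+16+6+29 = 58
Base→S3→S1→S4→S2: 7+16+35+29 = 87
… (10 more)
The minimum is 58.
One shortest path: Base → S3 → S1 → S2 → S4.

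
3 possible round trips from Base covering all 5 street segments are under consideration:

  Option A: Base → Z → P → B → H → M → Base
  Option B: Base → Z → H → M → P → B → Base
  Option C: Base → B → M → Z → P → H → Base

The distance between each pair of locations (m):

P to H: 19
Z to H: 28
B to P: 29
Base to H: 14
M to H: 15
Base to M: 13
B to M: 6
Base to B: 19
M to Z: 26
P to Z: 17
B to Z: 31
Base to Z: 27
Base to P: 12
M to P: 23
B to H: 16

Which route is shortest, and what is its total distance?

Option A: 27 + 17 + 29 + 16 + 15 + 13 = 117
Option B: 27 + 28 + 15 + 23 + 29 + 19 = 141
Option C: 19 + 6 + 26 + 17 + 19 + 14 = 101

101 m — Option C is the shortest.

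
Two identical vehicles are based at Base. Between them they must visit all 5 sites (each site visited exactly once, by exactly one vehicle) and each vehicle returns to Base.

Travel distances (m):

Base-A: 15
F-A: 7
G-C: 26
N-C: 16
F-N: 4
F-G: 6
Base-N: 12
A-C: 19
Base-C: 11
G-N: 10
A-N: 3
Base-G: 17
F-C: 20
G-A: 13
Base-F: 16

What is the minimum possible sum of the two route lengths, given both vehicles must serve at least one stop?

Try each way of splitting the stops between the two vehicles (each non-empty) and, for each split, find the best tour for each vehicle:
  {F} + {G, A, N, C}: 32 + 60 = 92
  {G} + {F, A, N, C}: 34 + 53 = 87
  {F, G} + {A, N, C}: 39 + 45 = 84
  {A} + {F, G, N, C}: 30 + 54 = 84
  {F, A} + {G, N, C}: 38 + 54 = 92
  {G, A} + {F, N, C}: 45 + 47 = 92
  … (15 splits in total)
  {F, G, A, N} + {C}: 45 + 22 = 67  ← best
Best: vehicle 1 Base → G → F → A → N → Base = 45; vehicle 2 Base → C → Base = 22; combined 67.

Minimum combined distance: 67 m.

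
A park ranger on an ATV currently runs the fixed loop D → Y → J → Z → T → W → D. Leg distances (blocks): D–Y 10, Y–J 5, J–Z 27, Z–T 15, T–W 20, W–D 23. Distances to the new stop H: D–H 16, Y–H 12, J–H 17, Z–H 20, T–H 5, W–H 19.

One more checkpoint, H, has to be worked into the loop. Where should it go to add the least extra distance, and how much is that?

Adding 4 blocks by placing H on the T–W leg.

Insertion cost between consecutive stops i–j is d(i,H) + d(H,j) − d(i,j):
  between D and Y: 16 + 12 − 10 = 18
  between Y and J: 12 + 17 − 5 = 24
  between J and Z: 17 + 20 − 27 = 10
  between Z and T: 20 + 5 − 15 = 10
  between T and W: 5 + 19 − 20 = 4
  between W and D: 19 + 16 − 23 = 12
Cheapest insertion is between T and W, adding 4.
New total = 100 + 4 = 104.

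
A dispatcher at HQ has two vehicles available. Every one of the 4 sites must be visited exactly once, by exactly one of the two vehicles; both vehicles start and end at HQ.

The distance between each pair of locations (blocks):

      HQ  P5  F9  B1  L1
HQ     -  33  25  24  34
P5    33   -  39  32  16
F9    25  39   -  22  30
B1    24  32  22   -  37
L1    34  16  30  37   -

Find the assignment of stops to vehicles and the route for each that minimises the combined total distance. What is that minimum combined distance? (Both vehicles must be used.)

There are 2^3 − 1 = 7 ways to divide the 4 stops into two non-empty groups. For each, the best each vehicle can do is its own shortest tour through its group:
  {P5} + {F9, B1, L1}: 66 + 110 = 176
  {F9} + {P5, B1, L1}: 50 + 106 = 156
  {P5, F9} + {B1, L1}: 97 + 95 = 192
  {B1} + {P5, F9, L1}: 48 + 104 = 152
  {P5, B1} + {F9, L1}: 89 + 89 = 178
  {F9, B1} + {P5, L1}: 71 + 83 = 154
  … (7 splits in total)
Best: vehicle 1 HQ → B1 → HQ = 48; vehicle 2 HQ → P5 → L1 → F9 → HQ = 104; combined 152.

152 blocks — the smallest possible combined total.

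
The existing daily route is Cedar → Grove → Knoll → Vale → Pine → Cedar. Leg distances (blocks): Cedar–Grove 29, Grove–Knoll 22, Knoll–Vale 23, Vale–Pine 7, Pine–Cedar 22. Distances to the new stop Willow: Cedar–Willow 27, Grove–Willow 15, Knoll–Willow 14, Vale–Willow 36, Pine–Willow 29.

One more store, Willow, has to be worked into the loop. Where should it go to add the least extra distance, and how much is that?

Insertion cost between consecutive stops i–j is d(i,Willow) + d(Willow,j) − d(i,j):
  between Cedar and Grove: 27 + 15 − 29 = 13
  between Grove and Knoll: 15 + 14 − 22 = 7
  between Knoll and Vale: 14 + 36 − 23 = 27
  between Vale and Pine: 36 + 29 − 7 = 58
  between Pine and Cedar: 29 + 27 − 22 = 34
Cheapest insertion is between Grove and Knoll, adding 7.
New total = 103 + 7 = 110.

Minimum extra distance: 7 blocks, inserting Willow between Grove and Knoll.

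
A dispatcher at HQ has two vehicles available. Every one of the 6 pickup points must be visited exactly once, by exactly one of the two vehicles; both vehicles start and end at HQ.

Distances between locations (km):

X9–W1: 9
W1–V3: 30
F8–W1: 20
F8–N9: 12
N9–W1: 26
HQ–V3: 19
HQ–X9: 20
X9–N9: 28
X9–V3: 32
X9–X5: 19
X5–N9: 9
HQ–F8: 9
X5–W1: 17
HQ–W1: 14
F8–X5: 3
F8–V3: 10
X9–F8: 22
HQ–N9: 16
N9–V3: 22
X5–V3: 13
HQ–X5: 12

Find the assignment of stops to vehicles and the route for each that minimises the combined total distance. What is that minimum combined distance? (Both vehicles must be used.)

100 km — the smallest possible combined total.

Try each way of splitting the stops between the two vehicles (each non-empty) and, for each split, find the best tour for each vehicle:
  {X9} + {F8, X5, N9, W1, V3}: 40 + 81 = 121
  {F8} + {X9, X5, N9, W1, V3}: 18 + 92 = 110
  {X9, F8} + {X5, N9, W1, V3}: 51 + 81 = 132
  {X5} + {X9, F8, N9, W1, V3}: 24 + 92 = 116
  {X9, X5} + {F8, N9, W1, V3}: 51 + 81 = 132
  {F8, X5} + {X9, N9, W1, V3}: 24 + 92 = 116
  … (31 splits in total)
  {X9, W1} + {F8, X5, N9, V3}: 43 + 57 = 100  ← best
Best: vehicle 1 HQ → X9 → W1 → HQ = 43; vehicle 2 HQ → F8 → V3 → X5 → N9 → HQ = 57; combined 100.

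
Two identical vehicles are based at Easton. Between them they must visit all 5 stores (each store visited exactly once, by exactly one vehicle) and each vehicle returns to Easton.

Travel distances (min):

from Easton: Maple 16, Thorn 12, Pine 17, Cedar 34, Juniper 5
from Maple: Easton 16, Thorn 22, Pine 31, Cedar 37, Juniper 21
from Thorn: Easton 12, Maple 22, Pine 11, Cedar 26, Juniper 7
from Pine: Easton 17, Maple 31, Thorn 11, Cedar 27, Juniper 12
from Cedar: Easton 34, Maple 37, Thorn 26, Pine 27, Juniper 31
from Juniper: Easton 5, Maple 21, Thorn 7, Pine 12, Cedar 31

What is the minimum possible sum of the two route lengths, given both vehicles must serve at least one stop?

Minimum combined distance: 113 min.

Check every non-empty split of the stops between the two vehicles; for each half take its own optimal tour:
  {Maple} + {Thorn, Pine, Cedar, Juniper}: 32 + 82 = 114
  {Thorn} + {Maple, Pine, Cedar, Juniper}: 24 + 97 = 121
  {Maple, Thorn} + {Pine, Cedar, Juniper}: 50 + 78 = 128
  {Pine} + {Maple, Thorn, Cedar, Juniper}: 34 + 91 = 125
  {Maple, Pine} + {Thorn, Cedar, Juniper}: 64 + 72 = 136
  {Thorn, Pine} + {Maple, Cedar, Juniper}: 40 + 89 = 129
  … (15 splits in total)
  {Maple, Thorn, Pine, Cedar} + {Juniper}: 103 + 10 = 113  ← best
Best: vehicle 1 Easton → Maple → Cedar → Pine → Thorn → Easton = 103; vehicle 2 Easton → Juniper → Easton = 10; combined 113.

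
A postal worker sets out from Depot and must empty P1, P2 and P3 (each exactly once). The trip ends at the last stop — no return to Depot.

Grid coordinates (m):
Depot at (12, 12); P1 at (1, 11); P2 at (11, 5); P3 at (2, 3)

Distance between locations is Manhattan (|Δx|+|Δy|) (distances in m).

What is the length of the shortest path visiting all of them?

28 m — the minimum one-way total.

There are 3! = 6 possible orderings.
Depot→P1→P2→P3: 12+16+11 = 39
Depot→P1→P3→P2: 12+9+11 = 32
Depot→P2→P1→P3: 8+16+9 = 33
Depot→P2→P3→P1: 8+11+9 = 28
Depot→P3→P1→P2: 19+9+16 = 44
Depot→P3→P2→P1: 19+11+16 = 46
The minimum is 28.
One shortest path: Depot → P2 → P3 → P1.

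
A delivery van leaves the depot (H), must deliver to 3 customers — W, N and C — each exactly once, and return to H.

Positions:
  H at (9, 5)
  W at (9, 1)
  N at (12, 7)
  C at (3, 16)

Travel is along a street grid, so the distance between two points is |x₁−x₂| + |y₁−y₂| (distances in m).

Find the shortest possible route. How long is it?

48 m — the shortest possible round trip.

H→W→N→C→H: 4+9+18+17 = 48
H→W→C→N→H: 4+21+18+5 = 48
H→N→W→C→H: 5+9+21+17 = 52
The minimum is 48.
One optimal route: H → W → N → C → H (or its reverse).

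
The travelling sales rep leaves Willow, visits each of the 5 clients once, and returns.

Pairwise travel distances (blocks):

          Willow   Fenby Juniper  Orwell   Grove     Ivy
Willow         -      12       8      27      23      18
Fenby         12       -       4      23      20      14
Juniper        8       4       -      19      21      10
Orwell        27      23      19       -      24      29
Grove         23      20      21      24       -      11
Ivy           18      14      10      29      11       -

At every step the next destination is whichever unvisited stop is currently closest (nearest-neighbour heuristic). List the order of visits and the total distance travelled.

Nearest-neighbour total = 88 blocks; route Willow → Juniper → Fenby → Ivy → Grove → Orwell → Willow.

Willow → [Juniper:8 / Fenby:12 / Ivy:18 / Grove:23 / Orwell:27] → Juniper (8)
Juniper → [Fenby:4 / Ivy:10 / Orwell:19 / Grove:21] → Fenby (4)
Fenby → [Ivy:14 / Grove:20 / Orwell:23] → Ivy (14)
Ivy → [Grove:11 / Orwell:29] → Grove (11)
Grove → [Orwell:24] → Orwell (24)
Return Orwell→Willow: 27.
Total = 8 + 4 + 14 + 11 + 24 + 27 = 88.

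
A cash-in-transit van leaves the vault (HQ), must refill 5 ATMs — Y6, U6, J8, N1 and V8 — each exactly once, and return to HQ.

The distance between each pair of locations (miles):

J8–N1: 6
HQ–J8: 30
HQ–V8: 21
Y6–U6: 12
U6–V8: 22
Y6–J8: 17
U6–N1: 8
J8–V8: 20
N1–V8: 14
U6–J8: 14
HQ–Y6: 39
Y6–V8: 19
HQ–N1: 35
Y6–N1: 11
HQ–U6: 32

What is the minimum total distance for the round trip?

Minimum total distance: 96 miles.

There are 60 distinct closed tours to check (reversals are equivalent).
HQ-Y6-U6-J8-N1-V8-HQ: 39+12+14+6+14+21 = 106
HQ-Y6-U6-J8-V8-N1-HQ: 39+12+14+20+14+35 = 134
HQ-Y6-U6-N1-J8-V8-HQ: 39+12+8+6+20+21 = 106
HQ-Y6-U6-N1-V8-J8-HQ: 39+12+8+14+20+30 = 123
HQ-Y6-U6-V8-J8-N1-HQ: 39+12+22+20+6+35 = 134
HQ-Y6-U6-V8-N1-J8-HQ: 39+12+22+14+6+30 = 123
HQ-Y6-J8-U6-N1-V8-HQ: 39+17+14+8+14+21 = 113
HQ-Y6-J8-U6-V8-N1-HQ: 39+17+14+22+14+35 = 141
HQ-Y6-J8-N1-U6-V8-HQ: 39+17+6+8+22+21 = 113
HQ-Y6-J8-N1-V8-U6-HQ: 39+17+6+14+22+32 = 130
HQ-Y6-J8-V8-U6-N1-HQ: 39+17+20+22+8+35 = 141
HQ-Y6-J8-V8-N1-U6-HQ: 39+17+20+14+8+32 = 130
HQ-Y6-N1-U6-J8-V8-HQ: 39+11+8+14+20+21 = 113
HQ-Y6-N1-U6-V8-J8-HQ: 39+11+8+22+20+30 = 130
… (46 more)
HQ-J8-N1-U6-Y6-V8-HQ: 30+6+8+12+19+21 = 96  ← best
The minimum is 96.
One optimal route: HQ → J8 → N1 → U6 → Y6 → V8 → HQ (or its reverse).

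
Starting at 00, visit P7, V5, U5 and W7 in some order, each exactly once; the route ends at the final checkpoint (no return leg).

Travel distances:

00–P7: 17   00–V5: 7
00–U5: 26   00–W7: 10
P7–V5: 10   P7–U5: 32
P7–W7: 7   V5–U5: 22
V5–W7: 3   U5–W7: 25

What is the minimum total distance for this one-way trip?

Shortest open route: 49.

There are 4! = 24 possible orderings.
00→P7→V5→U5→W7: 17+10+22+25 = 74
00→P7→V5→W7→U5: 17+10+3+25 = 55
00→P7→U5→V5→W7: 17+32+22+3 = 74
00→P7→U5→W7→V5: 17+32+25+3 = 77
00→P7→W7→V5→U5: 17+7+3+22 = 49
00→P7→W7→U5→V5: 17+7+25+22 = 71
00→V5→P7→U5→W7: 7+10+32+25 = 74
00→V5→P7→W7→U5: 7+10+7+25 = 49
00→V5→U5→P7→W7: 7+22+32+7 = 68
00→V5→U5→W7→P7: 7+22+25+7 = 61
00→V5→W7→P7→U5: 7+3+7+32 = 49
00→V5→W7→U5→P7: 7+3+25+32 = 67
00→U5→P7→V5→W7: 26+32+10+3 = 71
00→U5→P7→W7→V5: 26+32+7+3 = 68
… (10 more)
The minimum is 49.
One shortest path: 00 → P7 → W7 → V5 → U5.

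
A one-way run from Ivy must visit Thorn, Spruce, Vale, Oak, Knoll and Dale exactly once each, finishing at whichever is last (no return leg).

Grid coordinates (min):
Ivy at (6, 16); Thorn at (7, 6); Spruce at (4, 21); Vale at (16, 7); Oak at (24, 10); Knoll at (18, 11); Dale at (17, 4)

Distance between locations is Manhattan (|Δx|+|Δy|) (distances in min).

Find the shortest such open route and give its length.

There are 6! = 720 possible orderings.
Ivy → Thorn → Spruce → Vale → Oak → Knoll → Dale: 11+18+26+11+7+8 = 81
Ivy → Thorn → Spruce → Vale → Oak → Dale → Knoll: 11+18+26+11+13+8 = 87
Ivy → Thorn → Spruce → Vale → Knoll → Oak → Dale: 11+18+26+6+7+13 = 81
Ivy → Thorn → Spruce → Vale → Knoll → Dale → Oak: 11+18+26+6+8+13 = 82
Ivy → Thorn → Spruce → Vale → Dale → Oak → Knoll: 11+18+26+4+13+7 = 79
Ivy → Thorn → Spruce → Vale → Dale → Knoll → Oak: 11+18+26+4+8+7 = 74
Ivy → Thorn → Spruce → Oak → Vale → Knoll → Dale: 11+18+31+11+6+8 = 85
Ivy → Thorn → Spruce → Oak → Vale → Dale → Knoll: 11+18+31+11+4+8 = 83
… (712 more)
Ivy → Spruce → Thorn → Vale → Dale → Knoll → Oak: 7+18+10+4+8+7 = 54  ← best
The minimum is 54.
One shortest path: Ivy → Spruce → Thorn → Vale → Dale → Knoll → Oak.

54 min — the minimum one-way total.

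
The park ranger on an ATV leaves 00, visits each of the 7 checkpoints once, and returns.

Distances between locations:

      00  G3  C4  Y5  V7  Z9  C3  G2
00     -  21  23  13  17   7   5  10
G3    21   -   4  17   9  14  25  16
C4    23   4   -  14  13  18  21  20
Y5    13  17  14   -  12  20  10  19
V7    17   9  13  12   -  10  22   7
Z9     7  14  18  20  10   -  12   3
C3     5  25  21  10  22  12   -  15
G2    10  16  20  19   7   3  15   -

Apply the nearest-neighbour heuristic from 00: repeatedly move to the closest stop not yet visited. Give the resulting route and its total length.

From 00: distances to unvisited — C3=5, Z9=7, G2=10, Y5=13, V7=17, G3=21, C4=23. Nearest is C3 (5).
From C3: distances to unvisited — Y5=10, Z9=12, G2=15, C4=21, V7=22, G3=25. Nearest is Y5 (10).
From Y5: distances to unvisited — V7=12, C4=14, G3=17, G2=19, Z9=20. Nearest is V7 (12).
From V7: distances to unvisited — G2=7, G3=9, Z9=10, C4=13. Nearest is G2 (7).
From G2: distances to unvisited — Z9=3, G3=16, C4=20. Nearest is Z9 (3).
From Z9: distances to unvisited — G3=14, C4=18. Nearest is G3 (14).
From G3: distances to unvisited — C4=4. Nearest is C4 (4).
Return C4→00: 23.
Total = 5 + 10 + 12 + 7 + 3 + 14 + 4 + 23 = 78.

Total distance 78 via the nearest-neighbour route 00 → C3 → Y5 → V7 → G2 → Z9 → G3 → C4 → 00.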